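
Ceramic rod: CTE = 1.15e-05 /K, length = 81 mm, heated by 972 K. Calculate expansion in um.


dL = 1.15e-05 * 81 * 972 * 1000 = 905.418 um

905.418


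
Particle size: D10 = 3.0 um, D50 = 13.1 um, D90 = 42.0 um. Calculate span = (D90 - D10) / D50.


Span = (42.0 - 3.0) / 13.1 = 39.0 / 13.1 = 2.977

2.977


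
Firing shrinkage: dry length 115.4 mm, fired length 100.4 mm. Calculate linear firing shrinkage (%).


FS = (115.4 - 100.4) / 115.4 * 100 = 13.0%

13.0


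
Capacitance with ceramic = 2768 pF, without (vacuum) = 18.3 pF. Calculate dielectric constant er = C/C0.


er = 2768 / 18.3 = 151.26

151.26


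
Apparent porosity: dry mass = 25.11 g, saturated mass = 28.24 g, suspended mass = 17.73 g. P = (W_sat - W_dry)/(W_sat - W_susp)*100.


P = (28.24 - 25.11) / (28.24 - 17.73) * 100 = 3.13 / 10.51 * 100 = 29.8%

29.8


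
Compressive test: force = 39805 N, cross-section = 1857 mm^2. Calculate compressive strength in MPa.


CS = 39805 / 1857 = 21.4 MPa

21.4


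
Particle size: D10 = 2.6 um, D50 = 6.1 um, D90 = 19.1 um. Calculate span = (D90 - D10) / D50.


Span = (19.1 - 2.6) / 6.1 = 16.5 / 6.1 = 2.705

2.705


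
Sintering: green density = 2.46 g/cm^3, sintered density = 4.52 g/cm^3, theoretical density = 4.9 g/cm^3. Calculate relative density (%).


Relative = 4.52 / 4.9 * 100 = 92.2%

92.2


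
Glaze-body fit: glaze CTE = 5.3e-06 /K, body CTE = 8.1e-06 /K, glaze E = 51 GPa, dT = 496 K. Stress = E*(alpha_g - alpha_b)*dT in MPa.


Stress = 51*1000*(5.3e-06 - 8.1e-06)*496 = -70.8 MPa

-70.8


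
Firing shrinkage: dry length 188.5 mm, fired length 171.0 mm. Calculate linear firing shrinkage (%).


FS = (188.5 - 171.0) / 188.5 * 100 = 9.28%

9.28


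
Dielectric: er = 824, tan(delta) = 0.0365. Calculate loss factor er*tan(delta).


Loss = 824 * 0.0365 = 30.076

30.076


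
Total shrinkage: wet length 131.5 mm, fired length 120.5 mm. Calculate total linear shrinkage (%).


TS = (131.5 - 120.5) / 131.5 * 100 = 8.37%

8.37


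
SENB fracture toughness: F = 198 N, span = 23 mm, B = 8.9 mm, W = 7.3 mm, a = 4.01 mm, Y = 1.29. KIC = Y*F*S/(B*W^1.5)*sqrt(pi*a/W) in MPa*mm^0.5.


KIC = 1.29*198*23/(8.9*7.3^1.5)*sqrt(pi*4.01/7.3) = 43.96

43.96


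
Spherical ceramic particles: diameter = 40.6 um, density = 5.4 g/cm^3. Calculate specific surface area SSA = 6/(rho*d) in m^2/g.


SSA = 6 / (5.4 * 40.6) = 0.027 m^2/g

0.027


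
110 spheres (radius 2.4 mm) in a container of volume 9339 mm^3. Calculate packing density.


V_sphere = 4/3*pi*2.4^3 = 57.9058 mm^3
Total V = 110*57.9058 = 6369.638 mm^3
PD = 6369.638 / 9339 = 0.682

0.682


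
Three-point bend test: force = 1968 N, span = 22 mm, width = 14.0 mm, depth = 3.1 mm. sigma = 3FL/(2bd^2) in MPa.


sigma = 3*1968*22/(2*14.0*3.1^2) = 482.7 MPa

482.7


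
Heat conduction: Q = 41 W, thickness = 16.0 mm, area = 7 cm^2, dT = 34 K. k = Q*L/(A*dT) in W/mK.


k = 41*16.0/1000/(7/10000*34) = 27.56 W/mK

27.56


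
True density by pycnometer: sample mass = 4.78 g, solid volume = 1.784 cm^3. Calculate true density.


TD = 4.78 / 1.784 = 2.679 g/cm^3

2.679


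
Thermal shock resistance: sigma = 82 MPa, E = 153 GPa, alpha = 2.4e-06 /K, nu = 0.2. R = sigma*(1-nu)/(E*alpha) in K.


R = 82*(1-0.2)/(153*1000*2.4e-06) = 179 K

179


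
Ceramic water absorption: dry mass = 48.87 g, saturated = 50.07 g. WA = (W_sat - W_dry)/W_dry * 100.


WA = (50.07 - 48.87) / 48.87 * 100 = 2.46%

2.46


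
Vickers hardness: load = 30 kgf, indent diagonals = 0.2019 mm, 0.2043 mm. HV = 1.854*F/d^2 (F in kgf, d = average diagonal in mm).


d_avg = (0.2019+0.2043)/2 = 0.2031 mm
HV = 1.854*30/0.2031^2 = 1348

1348


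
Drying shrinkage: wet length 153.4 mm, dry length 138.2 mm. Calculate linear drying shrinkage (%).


DS = (153.4 - 138.2) / 153.4 * 100 = 9.91%

9.91


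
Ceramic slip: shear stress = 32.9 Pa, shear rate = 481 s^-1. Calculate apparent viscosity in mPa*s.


eta = tau/gamma * 1000 = 32.9/481 * 1000 = 68.4 mPa*s

68.4


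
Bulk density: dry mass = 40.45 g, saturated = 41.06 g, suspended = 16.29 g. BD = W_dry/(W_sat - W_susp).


BD = 40.45 / (41.06 - 16.29) = 40.45 / 24.77 = 1.633 g/cm^3

1.633


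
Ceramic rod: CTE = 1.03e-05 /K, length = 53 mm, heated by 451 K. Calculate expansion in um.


dL = 1.03e-05 * 53 * 451 * 1000 = 246.201 um

246.201


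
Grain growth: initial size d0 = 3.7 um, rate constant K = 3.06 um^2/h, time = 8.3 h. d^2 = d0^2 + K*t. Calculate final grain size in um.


d^2 = 3.7^2 + 3.06*8.3 = 39.088
d = sqrt(39.088) = 6.25 um

6.25


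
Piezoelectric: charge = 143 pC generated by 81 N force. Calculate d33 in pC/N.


d33 = 143 / 81 = 1.8 pC/N

1.8


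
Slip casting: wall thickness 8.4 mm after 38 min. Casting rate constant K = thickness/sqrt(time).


K = 8.4 / sqrt(38) = 8.4 / 6.1644 = 1.363 mm/min^0.5

1.363


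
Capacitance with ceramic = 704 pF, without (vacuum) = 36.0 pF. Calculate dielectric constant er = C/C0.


er = 704 / 36.0 = 19.56

19.56


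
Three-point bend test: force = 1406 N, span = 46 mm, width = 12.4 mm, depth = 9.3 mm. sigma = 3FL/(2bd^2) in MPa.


sigma = 3*1406*46/(2*12.4*9.3^2) = 90.5 MPa

90.5


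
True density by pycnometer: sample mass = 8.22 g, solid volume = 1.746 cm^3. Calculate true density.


TD = 8.22 / 1.746 = 4.708 g/cm^3

4.708


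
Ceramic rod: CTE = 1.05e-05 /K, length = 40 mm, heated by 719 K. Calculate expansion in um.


dL = 1.05e-05 * 40 * 719 * 1000 = 301.98 um

301.98


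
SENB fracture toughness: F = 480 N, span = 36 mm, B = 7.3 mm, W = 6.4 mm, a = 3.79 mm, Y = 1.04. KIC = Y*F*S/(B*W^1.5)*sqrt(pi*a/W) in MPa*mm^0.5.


KIC = 1.04*480*36/(7.3*6.4^1.5)*sqrt(pi*3.79/6.4) = 207.39

207.39


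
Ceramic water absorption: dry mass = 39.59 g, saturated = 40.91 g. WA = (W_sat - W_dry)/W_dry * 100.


WA = (40.91 - 39.59) / 39.59 * 100 = 3.33%

3.33


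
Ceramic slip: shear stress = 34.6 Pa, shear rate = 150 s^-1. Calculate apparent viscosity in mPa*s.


eta = tau/gamma * 1000 = 34.6/150 * 1000 = 230.7 mPa*s

230.7


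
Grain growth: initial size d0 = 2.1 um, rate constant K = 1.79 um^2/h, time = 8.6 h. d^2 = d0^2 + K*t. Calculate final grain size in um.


d^2 = 2.1^2 + 1.79*8.6 = 19.804
d = sqrt(19.804) = 4.45 um

4.45


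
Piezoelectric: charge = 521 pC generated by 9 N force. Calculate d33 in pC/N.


d33 = 521 / 9 = 57.9 pC/N

57.9


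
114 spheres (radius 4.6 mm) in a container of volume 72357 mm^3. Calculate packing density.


V_sphere = 4/3*pi*4.6^3 = 407.7201 mm^3
Total V = 114*407.7201 = 46480.0914 mm^3
PD = 46480.0914 / 72357 = 0.642

0.642


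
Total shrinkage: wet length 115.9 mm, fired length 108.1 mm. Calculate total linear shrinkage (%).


TS = (115.9 - 108.1) / 115.9 * 100 = 6.73%

6.73


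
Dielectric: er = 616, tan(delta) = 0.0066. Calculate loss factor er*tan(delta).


Loss = 616 * 0.0066 = 4.066

4.066


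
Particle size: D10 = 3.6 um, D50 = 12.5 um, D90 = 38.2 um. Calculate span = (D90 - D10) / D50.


Span = (38.2 - 3.6) / 12.5 = 34.6 / 12.5 = 2.768

2.768


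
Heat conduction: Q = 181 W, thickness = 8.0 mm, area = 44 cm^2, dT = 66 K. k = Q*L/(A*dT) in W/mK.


k = 181*8.0/1000/(44/10000*66) = 4.99 W/mK

4.99


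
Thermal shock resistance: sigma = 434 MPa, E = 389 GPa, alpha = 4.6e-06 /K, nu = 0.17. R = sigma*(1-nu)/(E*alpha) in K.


R = 434*(1-0.17)/(389*1000*4.6e-06) = 201 K

201


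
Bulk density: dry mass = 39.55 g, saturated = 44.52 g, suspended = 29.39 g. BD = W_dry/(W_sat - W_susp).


BD = 39.55 / (44.52 - 29.39) = 39.55 / 15.13 = 2.614 g/cm^3

2.614


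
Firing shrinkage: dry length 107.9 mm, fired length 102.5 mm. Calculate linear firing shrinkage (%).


FS = (107.9 - 102.5) / 107.9 * 100 = 5.0%

5.0


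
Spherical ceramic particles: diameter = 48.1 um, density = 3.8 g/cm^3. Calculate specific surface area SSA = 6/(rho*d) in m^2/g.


SSA = 6 / (3.8 * 48.1) = 0.033 m^2/g

0.033


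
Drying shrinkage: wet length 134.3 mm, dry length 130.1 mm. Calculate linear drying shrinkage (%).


DS = (134.3 - 130.1) / 134.3 * 100 = 3.13%

3.13


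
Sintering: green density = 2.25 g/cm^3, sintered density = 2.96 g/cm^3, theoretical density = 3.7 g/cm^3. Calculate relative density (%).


Relative = 2.96 / 3.7 * 100 = 80.0%

80.0


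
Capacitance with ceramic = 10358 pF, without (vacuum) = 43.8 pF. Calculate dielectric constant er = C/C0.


er = 10358 / 43.8 = 236.48

236.48


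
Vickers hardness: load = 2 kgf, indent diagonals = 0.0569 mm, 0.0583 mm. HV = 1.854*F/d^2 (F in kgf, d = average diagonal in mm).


d_avg = (0.0569+0.0583)/2 = 0.0576 mm
HV = 1.854*2/0.0576^2 = 1118

1118


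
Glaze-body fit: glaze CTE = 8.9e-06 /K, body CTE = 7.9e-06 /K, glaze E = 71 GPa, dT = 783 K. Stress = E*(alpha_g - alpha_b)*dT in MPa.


Stress = 71*1000*(8.9e-06 - 7.9e-06)*783 = 55.6 MPa

55.6


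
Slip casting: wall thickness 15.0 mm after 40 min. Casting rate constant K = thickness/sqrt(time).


K = 15.0 / sqrt(40) = 15.0 / 6.3246 = 2.372 mm/min^0.5

2.372


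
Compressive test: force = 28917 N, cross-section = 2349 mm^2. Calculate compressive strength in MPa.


CS = 28917 / 2349 = 12.3 MPa

12.3


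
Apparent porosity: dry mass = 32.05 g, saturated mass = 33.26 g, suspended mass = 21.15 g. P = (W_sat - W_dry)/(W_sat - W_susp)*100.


P = (33.26 - 32.05) / (33.26 - 21.15) * 100 = 1.21 / 12.11 * 100 = 10.0%

10.0


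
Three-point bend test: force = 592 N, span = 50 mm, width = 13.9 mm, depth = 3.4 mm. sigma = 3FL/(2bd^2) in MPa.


sigma = 3*592*50/(2*13.9*3.4^2) = 276.3 MPa

276.3


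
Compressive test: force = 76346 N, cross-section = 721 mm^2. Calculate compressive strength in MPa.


CS = 76346 / 721 = 105.9 MPa

105.9


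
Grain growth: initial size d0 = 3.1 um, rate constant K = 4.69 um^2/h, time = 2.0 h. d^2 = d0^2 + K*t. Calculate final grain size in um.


d^2 = 3.1^2 + 4.69*2.0 = 18.99
d = sqrt(18.99) = 4.36 um

4.36


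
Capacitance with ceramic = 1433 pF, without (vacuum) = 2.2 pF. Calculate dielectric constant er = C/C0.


er = 1433 / 2.2 = 651.36

651.36


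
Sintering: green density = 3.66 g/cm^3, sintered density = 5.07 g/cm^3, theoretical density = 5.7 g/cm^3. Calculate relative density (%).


Relative = 5.07 / 5.7 * 100 = 88.9%

88.9


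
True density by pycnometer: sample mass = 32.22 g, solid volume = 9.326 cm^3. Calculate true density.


TD = 32.22 / 9.326 = 3.455 g/cm^3

3.455


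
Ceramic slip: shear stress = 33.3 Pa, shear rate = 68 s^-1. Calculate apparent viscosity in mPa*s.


eta = tau/gamma * 1000 = 33.3/68 * 1000 = 489.7 mPa*s

489.7


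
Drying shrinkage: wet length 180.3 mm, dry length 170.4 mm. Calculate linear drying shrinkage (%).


DS = (180.3 - 170.4) / 180.3 * 100 = 5.49%

5.49


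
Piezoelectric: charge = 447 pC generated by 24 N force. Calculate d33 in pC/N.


d33 = 447 / 24 = 18.6 pC/N

18.6


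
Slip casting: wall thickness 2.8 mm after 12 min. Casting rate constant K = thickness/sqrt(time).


K = 2.8 / sqrt(12) = 2.8 / 3.4641 = 0.808 mm/min^0.5

0.808


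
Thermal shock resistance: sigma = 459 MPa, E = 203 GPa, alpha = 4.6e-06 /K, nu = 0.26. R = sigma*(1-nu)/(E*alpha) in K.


R = 459*(1-0.26)/(203*1000*4.6e-06) = 364 K

364


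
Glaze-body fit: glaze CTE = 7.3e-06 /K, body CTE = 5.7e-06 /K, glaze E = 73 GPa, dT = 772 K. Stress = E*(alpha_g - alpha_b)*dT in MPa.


Stress = 73*1000*(7.3e-06 - 5.7e-06)*772 = 90.2 MPa

90.2


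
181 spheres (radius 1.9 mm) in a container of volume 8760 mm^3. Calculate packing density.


V_sphere = 4/3*pi*1.9^3 = 28.7309 mm^3
Total V = 181*28.7309 = 5200.2929 mm^3
PD = 5200.2929 / 8760 = 0.594

0.594


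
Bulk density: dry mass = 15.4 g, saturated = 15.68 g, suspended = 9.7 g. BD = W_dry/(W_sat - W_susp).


BD = 15.4 / (15.68 - 9.7) = 15.4 / 5.98 = 2.575 g/cm^3

2.575


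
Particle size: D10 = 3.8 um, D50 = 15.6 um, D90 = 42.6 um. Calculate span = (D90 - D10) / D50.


Span = (42.6 - 3.8) / 15.6 = 38.8 / 15.6 = 2.487

2.487


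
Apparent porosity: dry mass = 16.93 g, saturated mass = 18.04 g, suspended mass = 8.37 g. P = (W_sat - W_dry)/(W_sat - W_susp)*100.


P = (18.04 - 16.93) / (18.04 - 8.37) * 100 = 1.11 / 9.67 * 100 = 11.5%

11.5


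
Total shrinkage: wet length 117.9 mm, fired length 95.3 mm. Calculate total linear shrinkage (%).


TS = (117.9 - 95.3) / 117.9 * 100 = 19.17%

19.17


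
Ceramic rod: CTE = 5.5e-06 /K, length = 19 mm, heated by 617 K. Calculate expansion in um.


dL = 5.5e-06 * 19 * 617 * 1000 = 64.477 um

64.477


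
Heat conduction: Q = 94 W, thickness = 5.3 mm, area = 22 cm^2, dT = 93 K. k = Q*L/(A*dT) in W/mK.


k = 94*5.3/1000/(22/10000*93) = 2.43 W/mK

2.43


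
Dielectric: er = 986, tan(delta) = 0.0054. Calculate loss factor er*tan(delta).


Loss = 986 * 0.0054 = 5.324

5.324


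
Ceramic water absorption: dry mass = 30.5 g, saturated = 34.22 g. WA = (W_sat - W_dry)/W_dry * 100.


WA = (34.22 - 30.5) / 30.5 * 100 = 12.2%

12.2


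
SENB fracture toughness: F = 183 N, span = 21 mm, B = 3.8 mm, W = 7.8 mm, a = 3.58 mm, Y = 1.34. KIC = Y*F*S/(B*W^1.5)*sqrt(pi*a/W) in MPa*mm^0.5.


KIC = 1.34*183*21/(3.8*7.8^1.5)*sqrt(pi*3.58/7.8) = 74.7

74.7


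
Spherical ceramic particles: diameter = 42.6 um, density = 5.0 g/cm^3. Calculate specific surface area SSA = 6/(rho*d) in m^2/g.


SSA = 6 / (5.0 * 42.6) = 0.028 m^2/g

0.028


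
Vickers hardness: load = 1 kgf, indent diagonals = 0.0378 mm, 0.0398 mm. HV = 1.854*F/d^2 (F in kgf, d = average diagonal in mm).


d_avg = (0.0378+0.0398)/2 = 0.0388 mm
HV = 1.854*1/0.0388^2 = 1232

1232


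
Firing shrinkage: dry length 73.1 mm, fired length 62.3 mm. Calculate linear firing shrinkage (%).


FS = (73.1 - 62.3) / 73.1 * 100 = 14.77%

14.77


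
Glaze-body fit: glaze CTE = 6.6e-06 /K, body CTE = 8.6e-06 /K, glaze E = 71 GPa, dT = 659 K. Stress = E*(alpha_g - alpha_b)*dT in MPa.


Stress = 71*1000*(6.6e-06 - 8.6e-06)*659 = -93.6 MPa

-93.6


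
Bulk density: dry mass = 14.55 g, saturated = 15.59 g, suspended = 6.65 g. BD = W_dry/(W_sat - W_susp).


BD = 14.55 / (15.59 - 6.65) = 14.55 / 8.94 = 1.628 g/cm^3

1.628


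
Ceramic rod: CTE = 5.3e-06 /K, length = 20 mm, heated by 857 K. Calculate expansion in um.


dL = 5.3e-06 * 20 * 857 * 1000 = 90.842 um

90.842


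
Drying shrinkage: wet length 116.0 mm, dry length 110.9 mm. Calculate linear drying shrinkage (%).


DS = (116.0 - 110.9) / 116.0 * 100 = 4.4%

4.4


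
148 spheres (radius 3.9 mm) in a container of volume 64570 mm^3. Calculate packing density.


V_sphere = 4/3*pi*3.9^3 = 248.4748 mm^3
Total V = 148*248.4748 = 36774.2704 mm^3
PD = 36774.2704 / 64570 = 0.57

0.57


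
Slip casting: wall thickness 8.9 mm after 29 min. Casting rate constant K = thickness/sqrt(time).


K = 8.9 / sqrt(29) = 8.9 / 5.3852 = 1.653 mm/min^0.5

1.653


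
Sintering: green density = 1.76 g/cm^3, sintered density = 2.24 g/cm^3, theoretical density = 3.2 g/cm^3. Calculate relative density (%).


Relative = 2.24 / 3.2 * 100 = 70.0%

70.0


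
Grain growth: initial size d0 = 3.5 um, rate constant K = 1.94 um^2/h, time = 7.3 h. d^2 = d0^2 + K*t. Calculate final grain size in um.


d^2 = 3.5^2 + 1.94*7.3 = 26.412
d = sqrt(26.412) = 5.14 um

5.14


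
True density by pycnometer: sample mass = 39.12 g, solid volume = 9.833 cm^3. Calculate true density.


TD = 39.12 / 9.833 = 3.978 g/cm^3

3.978


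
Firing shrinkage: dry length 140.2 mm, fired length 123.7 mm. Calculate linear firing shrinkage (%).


FS = (140.2 - 123.7) / 140.2 * 100 = 11.77%

11.77


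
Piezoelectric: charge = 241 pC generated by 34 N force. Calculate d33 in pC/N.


d33 = 241 / 34 = 7.1 pC/N

7.1


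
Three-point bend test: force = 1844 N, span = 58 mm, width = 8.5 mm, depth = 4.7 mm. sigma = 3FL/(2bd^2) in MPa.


sigma = 3*1844*58/(2*8.5*4.7^2) = 854.4 MPa

854.4


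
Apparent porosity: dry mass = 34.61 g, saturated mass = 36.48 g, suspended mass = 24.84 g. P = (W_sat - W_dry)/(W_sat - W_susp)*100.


P = (36.48 - 34.61) / (36.48 - 24.84) * 100 = 1.87 / 11.64 * 100 = 16.1%

16.1


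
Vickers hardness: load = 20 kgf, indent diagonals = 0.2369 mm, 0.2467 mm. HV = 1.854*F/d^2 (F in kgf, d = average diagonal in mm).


d_avg = (0.2369+0.2467)/2 = 0.2418 mm
HV = 1.854*20/0.2418^2 = 634

634


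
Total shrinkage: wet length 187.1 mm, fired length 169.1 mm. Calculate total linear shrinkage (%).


TS = (187.1 - 169.1) / 187.1 * 100 = 9.62%

9.62


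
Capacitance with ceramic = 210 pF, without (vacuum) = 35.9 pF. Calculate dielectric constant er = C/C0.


er = 210 / 35.9 = 5.85

5.85


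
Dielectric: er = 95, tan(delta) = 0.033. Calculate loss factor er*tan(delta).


Loss = 95 * 0.033 = 3.135

3.135


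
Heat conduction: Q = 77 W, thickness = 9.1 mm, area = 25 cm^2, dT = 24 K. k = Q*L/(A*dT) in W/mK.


k = 77*9.1/1000/(25/10000*24) = 11.68 W/mK

11.68


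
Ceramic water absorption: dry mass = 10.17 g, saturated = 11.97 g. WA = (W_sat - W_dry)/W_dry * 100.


WA = (11.97 - 10.17) / 10.17 * 100 = 17.7%

17.7


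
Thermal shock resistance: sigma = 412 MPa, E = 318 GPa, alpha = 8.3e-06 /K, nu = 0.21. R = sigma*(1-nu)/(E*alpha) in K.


R = 412*(1-0.21)/(318*1000*8.3e-06) = 123 K

123


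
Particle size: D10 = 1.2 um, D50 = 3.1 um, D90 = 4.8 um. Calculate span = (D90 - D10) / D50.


Span = (4.8 - 1.2) / 3.1 = 3.6 / 3.1 = 1.161

1.161


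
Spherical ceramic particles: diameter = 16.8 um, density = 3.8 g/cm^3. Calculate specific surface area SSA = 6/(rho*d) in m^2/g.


SSA = 6 / (3.8 * 16.8) = 0.094 m^2/g

0.094


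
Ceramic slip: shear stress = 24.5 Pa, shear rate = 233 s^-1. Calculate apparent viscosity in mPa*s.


eta = tau/gamma * 1000 = 24.5/233 * 1000 = 105.2 mPa*s

105.2


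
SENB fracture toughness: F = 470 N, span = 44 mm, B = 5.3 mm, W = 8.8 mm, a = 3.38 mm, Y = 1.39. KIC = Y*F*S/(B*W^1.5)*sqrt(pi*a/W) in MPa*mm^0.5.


KIC = 1.39*470*44/(5.3*8.8^1.5)*sqrt(pi*3.38/8.8) = 228.22

228.22


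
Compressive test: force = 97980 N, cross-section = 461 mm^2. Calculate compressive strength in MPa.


CS = 97980 / 461 = 212.5 MPa

212.5


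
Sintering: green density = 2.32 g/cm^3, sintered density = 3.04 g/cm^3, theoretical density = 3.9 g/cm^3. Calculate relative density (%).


Relative = 3.04 / 3.9 * 100 = 77.9%

77.9


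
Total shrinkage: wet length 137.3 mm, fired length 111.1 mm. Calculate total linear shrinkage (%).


TS = (137.3 - 111.1) / 137.3 * 100 = 19.08%

19.08


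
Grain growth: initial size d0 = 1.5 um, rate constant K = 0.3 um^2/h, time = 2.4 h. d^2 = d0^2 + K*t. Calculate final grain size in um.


d^2 = 1.5^2 + 0.3*2.4 = 2.97
d = sqrt(2.97) = 1.72 um

1.72


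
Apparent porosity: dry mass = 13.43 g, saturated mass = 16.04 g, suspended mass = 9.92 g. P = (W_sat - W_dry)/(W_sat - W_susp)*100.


P = (16.04 - 13.43) / (16.04 - 9.92) * 100 = 2.61 / 6.12 * 100 = 42.6%

42.6


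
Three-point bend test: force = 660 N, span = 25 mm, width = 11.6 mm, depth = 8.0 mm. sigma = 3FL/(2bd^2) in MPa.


sigma = 3*660*25/(2*11.6*8.0^2) = 33.3 MPa

33.3


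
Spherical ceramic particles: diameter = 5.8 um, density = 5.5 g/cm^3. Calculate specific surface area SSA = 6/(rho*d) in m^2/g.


SSA = 6 / (5.5 * 5.8) = 0.188 m^2/g

0.188


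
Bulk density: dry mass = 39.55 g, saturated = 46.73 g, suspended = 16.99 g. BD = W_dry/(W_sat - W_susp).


BD = 39.55 / (46.73 - 16.99) = 39.55 / 29.74 = 1.33 g/cm^3

1.33


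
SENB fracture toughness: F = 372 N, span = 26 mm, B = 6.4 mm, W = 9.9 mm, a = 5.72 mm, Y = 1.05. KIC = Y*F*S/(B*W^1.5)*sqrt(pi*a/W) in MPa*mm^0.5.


KIC = 1.05*372*26/(6.4*9.9^1.5)*sqrt(pi*5.72/9.9) = 68.63

68.63


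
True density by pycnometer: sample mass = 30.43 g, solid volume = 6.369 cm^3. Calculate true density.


TD = 30.43 / 6.369 = 4.778 g/cm^3

4.778


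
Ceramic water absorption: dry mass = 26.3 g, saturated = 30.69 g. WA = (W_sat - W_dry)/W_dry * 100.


WA = (30.69 - 26.3) / 26.3 * 100 = 16.69%

16.69


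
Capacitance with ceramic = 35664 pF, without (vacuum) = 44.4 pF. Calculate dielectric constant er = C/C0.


er = 35664 / 44.4 = 803.24

803.24


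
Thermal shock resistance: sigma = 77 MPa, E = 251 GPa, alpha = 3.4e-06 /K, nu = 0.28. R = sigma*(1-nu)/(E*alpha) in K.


R = 77*(1-0.28)/(251*1000*3.4e-06) = 65 K

65


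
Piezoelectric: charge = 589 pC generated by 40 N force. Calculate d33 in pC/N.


d33 = 589 / 40 = 14.7 pC/N

14.7


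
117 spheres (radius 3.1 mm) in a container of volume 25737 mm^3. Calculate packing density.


V_sphere = 4/3*pi*3.1^3 = 124.7882 mm^3
Total V = 117*124.7882 = 14600.2194 mm^3
PD = 14600.2194 / 25737 = 0.567

0.567


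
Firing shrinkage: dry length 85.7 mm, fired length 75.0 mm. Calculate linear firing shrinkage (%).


FS = (85.7 - 75.0) / 85.7 * 100 = 12.49%

12.49


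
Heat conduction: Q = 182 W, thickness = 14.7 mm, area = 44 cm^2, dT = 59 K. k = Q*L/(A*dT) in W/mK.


k = 182*14.7/1000/(44/10000*59) = 10.31 W/mK

10.31


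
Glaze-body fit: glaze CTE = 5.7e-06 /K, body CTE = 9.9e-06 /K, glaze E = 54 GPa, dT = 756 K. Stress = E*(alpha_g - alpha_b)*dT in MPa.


Stress = 54*1000*(5.7e-06 - 9.9e-06)*756 = -171.5 MPa

-171.5


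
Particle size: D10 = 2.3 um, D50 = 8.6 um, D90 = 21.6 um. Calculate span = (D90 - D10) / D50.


Span = (21.6 - 2.3) / 8.6 = 19.3 / 8.6 = 2.244

2.244


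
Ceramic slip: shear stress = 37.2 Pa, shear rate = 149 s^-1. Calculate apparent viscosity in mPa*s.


eta = tau/gamma * 1000 = 37.2/149 * 1000 = 249.7 mPa*s

249.7


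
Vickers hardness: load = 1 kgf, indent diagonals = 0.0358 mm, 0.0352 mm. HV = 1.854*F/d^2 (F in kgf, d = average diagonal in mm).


d_avg = (0.0358+0.0352)/2 = 0.0355 mm
HV = 1.854*1/0.0355^2 = 1471

1471


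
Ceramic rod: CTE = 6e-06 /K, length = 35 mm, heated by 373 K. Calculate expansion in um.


dL = 6e-06 * 35 * 373 * 1000 = 78.33 um

78.33


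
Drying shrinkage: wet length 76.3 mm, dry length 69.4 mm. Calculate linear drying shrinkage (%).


DS = (76.3 - 69.4) / 76.3 * 100 = 9.04%

9.04


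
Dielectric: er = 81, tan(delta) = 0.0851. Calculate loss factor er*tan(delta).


Loss = 81 * 0.0851 = 6.893

6.893


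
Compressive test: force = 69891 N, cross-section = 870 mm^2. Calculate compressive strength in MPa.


CS = 69891 / 870 = 80.3 MPa

80.3


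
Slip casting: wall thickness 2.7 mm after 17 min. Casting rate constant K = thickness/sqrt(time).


K = 2.7 / sqrt(17) = 2.7 / 4.1231 = 0.655 mm/min^0.5

0.655


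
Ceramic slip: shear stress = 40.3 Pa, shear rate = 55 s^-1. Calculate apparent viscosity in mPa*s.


eta = tau/gamma * 1000 = 40.3/55 * 1000 = 732.7 mPa*s

732.7


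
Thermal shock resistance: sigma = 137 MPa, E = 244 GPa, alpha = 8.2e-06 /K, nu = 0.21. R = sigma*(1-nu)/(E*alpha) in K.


R = 137*(1-0.21)/(244*1000*8.2e-06) = 54 K

54


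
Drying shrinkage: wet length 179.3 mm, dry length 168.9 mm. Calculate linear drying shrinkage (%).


DS = (179.3 - 168.9) / 179.3 * 100 = 5.8%

5.8


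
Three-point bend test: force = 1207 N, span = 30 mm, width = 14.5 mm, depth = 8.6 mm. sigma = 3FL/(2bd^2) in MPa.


sigma = 3*1207*30/(2*14.5*8.6^2) = 50.6 MPa

50.6


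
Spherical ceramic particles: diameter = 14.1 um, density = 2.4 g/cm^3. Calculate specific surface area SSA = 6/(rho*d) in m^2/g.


SSA = 6 / (2.4 * 14.1) = 0.177 m^2/g

0.177


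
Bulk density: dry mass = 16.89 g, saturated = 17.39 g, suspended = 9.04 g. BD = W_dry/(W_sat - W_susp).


BD = 16.89 / (17.39 - 9.04) = 16.89 / 8.35 = 2.023 g/cm^3

2.023


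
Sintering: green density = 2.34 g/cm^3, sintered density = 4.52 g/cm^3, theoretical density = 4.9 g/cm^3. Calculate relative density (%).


Relative = 4.52 / 4.9 * 100 = 92.2%

92.2


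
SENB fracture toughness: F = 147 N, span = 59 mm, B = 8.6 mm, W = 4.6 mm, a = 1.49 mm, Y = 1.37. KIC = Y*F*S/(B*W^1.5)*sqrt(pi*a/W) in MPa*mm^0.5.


KIC = 1.37*147*59/(8.6*4.6^1.5)*sqrt(pi*1.49/4.6) = 141.27

141.27


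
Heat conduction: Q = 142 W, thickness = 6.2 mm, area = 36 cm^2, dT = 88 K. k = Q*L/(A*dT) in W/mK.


k = 142*6.2/1000/(36/10000*88) = 2.78 W/mK

2.78


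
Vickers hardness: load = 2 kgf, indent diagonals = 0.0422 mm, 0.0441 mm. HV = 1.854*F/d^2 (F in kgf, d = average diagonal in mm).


d_avg = (0.0422+0.0441)/2 = 0.04315 mm
HV = 1.854*2/0.04315^2 = 1991

1991


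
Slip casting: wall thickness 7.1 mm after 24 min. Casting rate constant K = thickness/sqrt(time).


K = 7.1 / sqrt(24) = 7.1 / 4.899 = 1.449 mm/min^0.5

1.449


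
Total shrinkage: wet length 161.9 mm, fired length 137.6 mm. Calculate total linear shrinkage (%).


TS = (161.9 - 137.6) / 161.9 * 100 = 15.01%

15.01


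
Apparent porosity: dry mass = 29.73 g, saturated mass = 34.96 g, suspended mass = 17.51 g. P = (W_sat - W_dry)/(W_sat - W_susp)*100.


P = (34.96 - 29.73) / (34.96 - 17.51) * 100 = 5.23 / 17.45 * 100 = 30.0%

30.0


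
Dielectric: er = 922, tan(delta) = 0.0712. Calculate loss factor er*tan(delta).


Loss = 922 * 0.0712 = 65.646

65.646


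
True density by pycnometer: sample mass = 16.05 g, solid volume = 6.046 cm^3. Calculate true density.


TD = 16.05 / 6.046 = 2.655 g/cm^3

2.655


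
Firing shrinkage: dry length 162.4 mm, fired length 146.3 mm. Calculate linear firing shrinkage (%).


FS = (162.4 - 146.3) / 162.4 * 100 = 9.91%

9.91


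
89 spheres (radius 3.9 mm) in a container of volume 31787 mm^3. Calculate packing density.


V_sphere = 4/3*pi*3.9^3 = 248.4748 mm^3
Total V = 89*248.4748 = 22114.2572 mm^3
PD = 22114.2572 / 31787 = 0.696

0.696


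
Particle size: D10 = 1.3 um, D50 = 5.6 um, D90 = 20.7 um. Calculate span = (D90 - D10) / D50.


Span = (20.7 - 1.3) / 5.6 = 19.4 / 5.6 = 3.464

3.464


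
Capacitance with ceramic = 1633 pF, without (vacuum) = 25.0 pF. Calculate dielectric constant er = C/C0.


er = 1633 / 25.0 = 65.32

65.32


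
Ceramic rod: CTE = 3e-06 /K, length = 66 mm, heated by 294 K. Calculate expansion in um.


dL = 3e-06 * 66 * 294 * 1000 = 58.212 um

58.212


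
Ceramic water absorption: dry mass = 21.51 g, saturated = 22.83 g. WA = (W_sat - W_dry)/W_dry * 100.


WA = (22.83 - 21.51) / 21.51 * 100 = 6.14%

6.14


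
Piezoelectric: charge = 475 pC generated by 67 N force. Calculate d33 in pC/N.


d33 = 475 / 67 = 7.1 pC/N

7.1


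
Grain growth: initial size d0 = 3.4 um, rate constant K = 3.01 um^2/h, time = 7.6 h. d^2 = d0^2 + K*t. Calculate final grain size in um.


d^2 = 3.4^2 + 3.01*7.6 = 34.436
d = sqrt(34.436) = 5.87 um

5.87


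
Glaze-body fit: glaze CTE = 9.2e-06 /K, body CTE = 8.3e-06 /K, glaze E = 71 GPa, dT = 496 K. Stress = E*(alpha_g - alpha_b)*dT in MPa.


Stress = 71*1000*(9.2e-06 - 8.3e-06)*496 = 31.7 MPa

31.7


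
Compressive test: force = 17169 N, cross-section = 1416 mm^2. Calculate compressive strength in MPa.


CS = 17169 / 1416 = 12.1 MPa

12.1


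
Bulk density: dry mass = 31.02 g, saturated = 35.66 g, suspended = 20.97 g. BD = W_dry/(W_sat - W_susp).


BD = 31.02 / (35.66 - 20.97) = 31.02 / 14.69 = 2.112 g/cm^3

2.112


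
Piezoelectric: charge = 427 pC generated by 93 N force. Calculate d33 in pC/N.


d33 = 427 / 93 = 4.6 pC/N

4.6


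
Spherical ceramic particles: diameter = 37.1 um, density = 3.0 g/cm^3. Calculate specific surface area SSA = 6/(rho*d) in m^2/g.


SSA = 6 / (3.0 * 37.1) = 0.054 m^2/g

0.054


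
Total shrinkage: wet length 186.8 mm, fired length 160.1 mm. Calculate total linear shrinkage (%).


TS = (186.8 - 160.1) / 186.8 * 100 = 14.29%

14.29


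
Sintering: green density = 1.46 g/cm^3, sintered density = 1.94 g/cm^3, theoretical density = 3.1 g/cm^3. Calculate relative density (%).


Relative = 1.94 / 3.1 * 100 = 62.6%

62.6


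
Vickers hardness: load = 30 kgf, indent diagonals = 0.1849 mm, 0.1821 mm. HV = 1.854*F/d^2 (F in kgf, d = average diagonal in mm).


d_avg = (0.1849+0.1821)/2 = 0.1835 mm
HV = 1.854*30/0.1835^2 = 1652

1652


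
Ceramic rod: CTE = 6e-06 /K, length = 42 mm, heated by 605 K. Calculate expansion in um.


dL = 6e-06 * 42 * 605 * 1000 = 152.46 um

152.46


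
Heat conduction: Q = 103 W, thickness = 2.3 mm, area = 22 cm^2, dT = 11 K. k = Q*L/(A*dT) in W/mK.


k = 103*2.3/1000/(22/10000*11) = 9.79 W/mK

9.79


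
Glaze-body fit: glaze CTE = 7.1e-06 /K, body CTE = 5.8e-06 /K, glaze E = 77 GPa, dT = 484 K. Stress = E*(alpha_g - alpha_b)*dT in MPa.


Stress = 77*1000*(7.1e-06 - 5.8e-06)*484 = 48.4 MPa

48.4


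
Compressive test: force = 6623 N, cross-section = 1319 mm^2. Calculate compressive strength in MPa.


CS = 6623 / 1319 = 5.0 MPa

5.0


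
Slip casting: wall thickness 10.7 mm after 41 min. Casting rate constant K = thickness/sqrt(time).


K = 10.7 / sqrt(41) = 10.7 / 6.4031 = 1.671 mm/min^0.5

1.671


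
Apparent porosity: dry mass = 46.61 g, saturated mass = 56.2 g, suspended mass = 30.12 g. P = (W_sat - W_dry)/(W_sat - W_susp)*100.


P = (56.2 - 46.61) / (56.2 - 30.12) * 100 = 9.59 / 26.08 * 100 = 36.8%

36.8


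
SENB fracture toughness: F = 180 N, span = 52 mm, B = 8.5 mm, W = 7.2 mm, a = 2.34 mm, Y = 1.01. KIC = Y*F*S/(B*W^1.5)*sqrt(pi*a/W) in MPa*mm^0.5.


KIC = 1.01*180*52/(8.5*7.2^1.5)*sqrt(pi*2.34/7.2) = 58.17

58.17


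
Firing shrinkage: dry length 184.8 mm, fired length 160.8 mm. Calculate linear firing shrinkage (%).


FS = (184.8 - 160.8) / 184.8 * 100 = 12.99%

12.99


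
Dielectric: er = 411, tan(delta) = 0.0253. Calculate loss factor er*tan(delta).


Loss = 411 * 0.0253 = 10.398

10.398


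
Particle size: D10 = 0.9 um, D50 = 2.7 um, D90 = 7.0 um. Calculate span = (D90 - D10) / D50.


Span = (7.0 - 0.9) / 2.7 = 6.1 / 2.7 = 2.259

2.259


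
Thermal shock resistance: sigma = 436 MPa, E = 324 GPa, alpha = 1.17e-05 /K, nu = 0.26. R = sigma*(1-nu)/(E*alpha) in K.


R = 436*(1-0.26)/(324*1000*1.17e-05) = 85 K

85


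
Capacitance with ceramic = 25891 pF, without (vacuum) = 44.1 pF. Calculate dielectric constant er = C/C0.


er = 25891 / 44.1 = 587.1

587.1


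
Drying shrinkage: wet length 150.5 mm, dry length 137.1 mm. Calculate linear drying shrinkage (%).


DS = (150.5 - 137.1) / 150.5 * 100 = 8.9%

8.9


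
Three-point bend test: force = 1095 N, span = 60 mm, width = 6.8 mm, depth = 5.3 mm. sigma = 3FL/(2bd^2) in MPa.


sigma = 3*1095*60/(2*6.8*5.3^2) = 515.9 MPa

515.9


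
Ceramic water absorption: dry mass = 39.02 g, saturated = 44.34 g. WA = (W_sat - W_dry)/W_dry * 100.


WA = (44.34 - 39.02) / 39.02 * 100 = 13.63%

13.63


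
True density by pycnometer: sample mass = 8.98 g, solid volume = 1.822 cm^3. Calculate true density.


TD = 8.98 / 1.822 = 4.929 g/cm^3

4.929


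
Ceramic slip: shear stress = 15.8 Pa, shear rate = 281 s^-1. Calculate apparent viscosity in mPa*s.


eta = tau/gamma * 1000 = 15.8/281 * 1000 = 56.2 mPa*s

56.2


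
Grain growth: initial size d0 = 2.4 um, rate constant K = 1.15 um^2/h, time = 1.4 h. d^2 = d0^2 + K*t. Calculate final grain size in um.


d^2 = 2.4^2 + 1.15*1.4 = 7.37
d = sqrt(7.37) = 2.71 um

2.71


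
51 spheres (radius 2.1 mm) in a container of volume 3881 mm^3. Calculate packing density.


V_sphere = 4/3*pi*2.1^3 = 38.7924 mm^3
Total V = 51*38.7924 = 1978.4124 mm^3
PD = 1978.4124 / 3881 = 0.51

0.51


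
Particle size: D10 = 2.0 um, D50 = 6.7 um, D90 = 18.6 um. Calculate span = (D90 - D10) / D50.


Span = (18.6 - 2.0) / 6.7 = 16.6 / 6.7 = 2.478

2.478


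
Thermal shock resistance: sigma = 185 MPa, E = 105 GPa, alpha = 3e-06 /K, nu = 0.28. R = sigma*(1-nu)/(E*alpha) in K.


R = 185*(1-0.28)/(105*1000*3e-06) = 423 K

423


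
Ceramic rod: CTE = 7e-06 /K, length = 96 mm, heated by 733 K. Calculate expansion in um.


dL = 7e-06 * 96 * 733 * 1000 = 492.576 um

492.576


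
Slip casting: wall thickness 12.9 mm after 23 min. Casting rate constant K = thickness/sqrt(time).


K = 12.9 / sqrt(23) = 12.9 / 4.7958 = 2.69 mm/min^0.5

2.69


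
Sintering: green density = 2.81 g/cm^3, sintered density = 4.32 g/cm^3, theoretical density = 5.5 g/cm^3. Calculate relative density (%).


Relative = 4.32 / 5.5 * 100 = 78.5%

78.5


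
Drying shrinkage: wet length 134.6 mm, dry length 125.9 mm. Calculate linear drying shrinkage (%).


DS = (134.6 - 125.9) / 134.6 * 100 = 6.46%

6.46


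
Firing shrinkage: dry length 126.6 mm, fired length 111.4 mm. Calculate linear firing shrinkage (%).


FS = (126.6 - 111.4) / 126.6 * 100 = 12.01%

12.01


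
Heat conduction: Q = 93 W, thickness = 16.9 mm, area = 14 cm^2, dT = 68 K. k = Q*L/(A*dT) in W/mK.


k = 93*16.9/1000/(14/10000*68) = 16.51 W/mK

16.51


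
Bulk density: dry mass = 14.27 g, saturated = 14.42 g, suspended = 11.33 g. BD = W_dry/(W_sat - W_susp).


BD = 14.27 / (14.42 - 11.33) = 14.27 / 3.09 = 4.618 g/cm^3

4.618


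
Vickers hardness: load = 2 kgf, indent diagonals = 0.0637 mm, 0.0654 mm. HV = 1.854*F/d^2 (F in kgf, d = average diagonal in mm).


d_avg = (0.0637+0.0654)/2 = 0.06455 mm
HV = 1.854*2/0.06455^2 = 890

890


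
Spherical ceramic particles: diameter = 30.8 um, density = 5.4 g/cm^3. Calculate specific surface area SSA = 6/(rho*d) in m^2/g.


SSA = 6 / (5.4 * 30.8) = 0.036 m^2/g

0.036


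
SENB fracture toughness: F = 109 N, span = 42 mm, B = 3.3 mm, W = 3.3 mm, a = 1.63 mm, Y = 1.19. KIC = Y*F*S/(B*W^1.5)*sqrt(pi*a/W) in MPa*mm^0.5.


KIC = 1.19*109*42/(3.3*3.3^1.5)*sqrt(pi*1.63/3.3) = 343.04

343.04


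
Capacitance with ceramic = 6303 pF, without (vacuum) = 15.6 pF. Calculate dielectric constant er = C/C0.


er = 6303 / 15.6 = 404.04

404.04


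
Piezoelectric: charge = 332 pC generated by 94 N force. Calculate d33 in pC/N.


d33 = 332 / 94 = 3.5 pC/N

3.5


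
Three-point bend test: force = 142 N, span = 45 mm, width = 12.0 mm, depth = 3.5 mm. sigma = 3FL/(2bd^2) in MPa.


sigma = 3*142*45/(2*12.0*3.5^2) = 65.2 MPa

65.2


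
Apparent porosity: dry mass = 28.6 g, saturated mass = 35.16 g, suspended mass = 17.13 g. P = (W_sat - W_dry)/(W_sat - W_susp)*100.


P = (35.16 - 28.6) / (35.16 - 17.13) * 100 = 6.56 / 18.03 * 100 = 36.4%

36.4


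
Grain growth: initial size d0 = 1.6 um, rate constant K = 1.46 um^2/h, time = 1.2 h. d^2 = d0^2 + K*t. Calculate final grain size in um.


d^2 = 1.6^2 + 1.46*1.2 = 4.312
d = sqrt(4.312) = 2.08 um

2.08


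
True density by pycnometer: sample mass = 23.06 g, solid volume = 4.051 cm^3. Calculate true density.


TD = 23.06 / 4.051 = 5.692 g/cm^3

5.692


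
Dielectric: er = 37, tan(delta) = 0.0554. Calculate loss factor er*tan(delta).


Loss = 37 * 0.0554 = 2.05

2.05


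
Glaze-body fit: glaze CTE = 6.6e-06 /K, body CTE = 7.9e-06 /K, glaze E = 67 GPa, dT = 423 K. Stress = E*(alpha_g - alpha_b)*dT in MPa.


Stress = 67*1000*(6.6e-06 - 7.9e-06)*423 = -36.8 MPa

-36.8


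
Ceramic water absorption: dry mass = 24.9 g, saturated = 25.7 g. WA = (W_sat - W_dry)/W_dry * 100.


WA = (25.7 - 24.9) / 24.9 * 100 = 3.21%

3.21


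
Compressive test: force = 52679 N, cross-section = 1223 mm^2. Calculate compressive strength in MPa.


CS = 52679 / 1223 = 43.1 MPa

43.1


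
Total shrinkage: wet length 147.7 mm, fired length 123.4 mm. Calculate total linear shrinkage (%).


TS = (147.7 - 123.4) / 147.7 * 100 = 16.45%

16.45


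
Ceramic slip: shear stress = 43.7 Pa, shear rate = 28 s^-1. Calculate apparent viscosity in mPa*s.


eta = tau/gamma * 1000 = 43.7/28 * 1000 = 1560.7 mPa*s

1560.7


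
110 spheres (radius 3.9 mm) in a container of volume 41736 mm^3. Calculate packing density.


V_sphere = 4/3*pi*3.9^3 = 248.4748 mm^3
Total V = 110*248.4748 = 27332.228 mm^3
PD = 27332.228 / 41736 = 0.655

0.655


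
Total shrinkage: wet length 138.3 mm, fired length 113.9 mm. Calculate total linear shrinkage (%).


TS = (138.3 - 113.9) / 138.3 * 100 = 17.64%

17.64


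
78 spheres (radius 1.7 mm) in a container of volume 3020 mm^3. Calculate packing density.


V_sphere = 4/3*pi*1.7^3 = 20.5795 mm^3
Total V = 78*20.5795 = 1605.201 mm^3
PD = 1605.201 / 3020 = 0.532

0.532


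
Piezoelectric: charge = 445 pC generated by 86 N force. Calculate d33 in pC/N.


d33 = 445 / 86 = 5.2 pC/N

5.2


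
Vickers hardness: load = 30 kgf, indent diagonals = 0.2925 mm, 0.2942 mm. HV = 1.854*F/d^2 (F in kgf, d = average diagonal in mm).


d_avg = (0.2925+0.2942)/2 = 0.29335 mm
HV = 1.854*30/0.29335^2 = 646

646


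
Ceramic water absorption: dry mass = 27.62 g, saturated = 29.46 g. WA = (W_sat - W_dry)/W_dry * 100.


WA = (29.46 - 27.62) / 27.62 * 100 = 6.66%

6.66


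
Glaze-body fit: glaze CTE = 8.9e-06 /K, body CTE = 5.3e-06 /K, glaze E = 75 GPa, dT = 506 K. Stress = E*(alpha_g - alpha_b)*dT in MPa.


Stress = 75*1000*(8.9e-06 - 5.3e-06)*506 = 136.6 MPa

136.6


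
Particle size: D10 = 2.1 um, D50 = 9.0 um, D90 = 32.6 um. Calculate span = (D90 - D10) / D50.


Span = (32.6 - 2.1) / 9.0 = 30.5 / 9.0 = 3.389

3.389


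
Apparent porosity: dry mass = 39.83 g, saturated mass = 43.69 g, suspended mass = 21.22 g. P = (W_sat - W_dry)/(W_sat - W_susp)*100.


P = (43.69 - 39.83) / (43.69 - 21.22) * 100 = 3.86 / 22.47 * 100 = 17.2%

17.2


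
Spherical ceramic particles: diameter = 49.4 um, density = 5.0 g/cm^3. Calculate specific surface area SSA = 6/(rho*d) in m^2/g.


SSA = 6 / (5.0 * 49.4) = 0.024 m^2/g

0.024


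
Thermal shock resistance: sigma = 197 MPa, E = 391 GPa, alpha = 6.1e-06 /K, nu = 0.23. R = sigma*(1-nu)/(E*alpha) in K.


R = 197*(1-0.23)/(391*1000*6.1e-06) = 64 K

64


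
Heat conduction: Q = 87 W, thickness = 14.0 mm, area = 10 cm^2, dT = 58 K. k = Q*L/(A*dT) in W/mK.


k = 87*14.0/1000/(10/10000*58) = 21.0 W/mK

21.0


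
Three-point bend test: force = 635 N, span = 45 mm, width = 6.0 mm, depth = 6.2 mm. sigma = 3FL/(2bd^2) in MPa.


sigma = 3*635*45/(2*6.0*6.2^2) = 185.8 MPa

185.8


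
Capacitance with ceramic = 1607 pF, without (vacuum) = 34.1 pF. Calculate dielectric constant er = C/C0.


er = 1607 / 34.1 = 47.13

47.13


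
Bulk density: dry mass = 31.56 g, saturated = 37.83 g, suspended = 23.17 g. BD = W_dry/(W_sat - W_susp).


BD = 31.56 / (37.83 - 23.17) = 31.56 / 14.66 = 2.153 g/cm^3

2.153


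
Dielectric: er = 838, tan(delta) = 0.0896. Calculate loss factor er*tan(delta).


Loss = 838 * 0.0896 = 75.085

75.085


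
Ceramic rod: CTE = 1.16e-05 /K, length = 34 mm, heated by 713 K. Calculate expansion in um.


dL = 1.16e-05 * 34 * 713 * 1000 = 281.207 um

281.207


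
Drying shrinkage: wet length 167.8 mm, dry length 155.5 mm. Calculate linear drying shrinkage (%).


DS = (167.8 - 155.5) / 167.8 * 100 = 7.33%

7.33


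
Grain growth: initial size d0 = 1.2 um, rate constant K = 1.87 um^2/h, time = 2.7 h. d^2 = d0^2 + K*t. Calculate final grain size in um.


d^2 = 1.2^2 + 1.87*2.7 = 6.489
d = sqrt(6.489) = 2.55 um

2.55


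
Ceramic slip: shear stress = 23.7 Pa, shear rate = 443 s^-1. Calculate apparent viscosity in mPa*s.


eta = tau/gamma * 1000 = 23.7/443 * 1000 = 53.5 mPa*s

53.5


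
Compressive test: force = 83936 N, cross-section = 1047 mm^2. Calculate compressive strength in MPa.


CS = 83936 / 1047 = 80.2 MPa

80.2


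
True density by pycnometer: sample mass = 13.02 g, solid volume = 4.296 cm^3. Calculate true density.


TD = 13.02 / 4.296 = 3.031 g/cm^3

3.031
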